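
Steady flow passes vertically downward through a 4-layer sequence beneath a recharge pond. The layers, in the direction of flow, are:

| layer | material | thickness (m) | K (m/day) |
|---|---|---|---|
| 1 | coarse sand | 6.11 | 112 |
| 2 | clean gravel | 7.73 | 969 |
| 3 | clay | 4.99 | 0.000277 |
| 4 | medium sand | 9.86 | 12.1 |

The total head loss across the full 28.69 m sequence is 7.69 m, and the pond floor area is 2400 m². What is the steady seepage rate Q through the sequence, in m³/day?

Flow is perpendicular to layering, so the layers act in series and the equivalent K is the thickness-weighted harmonic mean.
Total thickness L = 6.11 + 7.73 + 4.99 + 9.86 = 28.69 m.
Σ(b_i/K_i) = 6.11/112 + 7.73/969 + 4.99/0.000277 + 9.86/12.1 = 18015 d.
K_eq = L / Σ(b_i/K_i) = 28.69 / 18015 = 0.001593 m/day.
Q = K_eq · A · (Δh/L) = 0.001593 × 2400 × (7.69/28.69) = 1.024 m³/day.

1.02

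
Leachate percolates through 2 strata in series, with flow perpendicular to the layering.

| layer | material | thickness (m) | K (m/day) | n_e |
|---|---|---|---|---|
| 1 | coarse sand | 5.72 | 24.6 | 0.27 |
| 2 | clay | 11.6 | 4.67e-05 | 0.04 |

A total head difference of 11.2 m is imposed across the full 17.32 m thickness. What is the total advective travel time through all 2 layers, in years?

With flow normal to the layers, continuity requires the same specific discharge q through every layer.
Σ(b_i/K_i) = 5.72/24.6 + 11.6/4.67e-05 = 2.484e+05 d.
q = Δh / Σ(b_i/K_i) = 11.2 / 2.484e+05 = 4.509e-05 m/day.
In each layer the seepage velocity is v_i = q/n_i, so the layer transit time is t_i = b_i·n_i / q:
  layer 1 (coarse sand): t_1 = 5.72 × 0.27 / 4.509e-05 = 34252 d
  layer 2 (clay): t_2 = 11.6 × 0.04 / 4.509e-05 = 10291 d
Total t = Σ t_i = 44542 days = 122.0 years.

122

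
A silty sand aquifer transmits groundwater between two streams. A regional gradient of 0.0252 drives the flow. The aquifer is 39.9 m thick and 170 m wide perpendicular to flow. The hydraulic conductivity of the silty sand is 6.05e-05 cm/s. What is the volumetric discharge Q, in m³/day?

8.93

Convert K: 6.05e-05 cm/s × 864 = 0.05227 m/day.
Cross-sectional area A = 170 × 39.9 = 6783 m².
Hydraulic gradient i = 0.0252.
Darcy's law: Q = K · A · i = 0.05227 × 6783 × 0.02520 = 8.935 m³/day.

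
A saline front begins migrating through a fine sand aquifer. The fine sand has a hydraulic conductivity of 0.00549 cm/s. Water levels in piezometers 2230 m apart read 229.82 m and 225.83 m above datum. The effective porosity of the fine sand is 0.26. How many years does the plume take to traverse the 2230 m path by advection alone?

187

Convert K: 0.00549 cm/s × 864 = 4.743 m/day.
Hydraulic gradient i = (229.82 − 225.83) / 2230 = 3.99 / 2230 = 0.001789.
Darcy flux q = K · i = 4.743 × 0.001789 = 0.008487 m/day.
Seepage velocity v = q / n_e = 0.008487 / 0.26 = 0.03264 m/day.
Travel time t = L / v = 2230 / 0.03264 = 68316 days = 187.0 years.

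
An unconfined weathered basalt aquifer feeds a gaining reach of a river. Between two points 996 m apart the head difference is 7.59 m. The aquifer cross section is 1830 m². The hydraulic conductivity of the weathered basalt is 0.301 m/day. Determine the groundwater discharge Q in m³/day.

4.20

Hydraulic gradient i = Δh / L = 7.59 / 996 = 0.007620.
Darcy's law: Q = K · A · i = 0.3010 × 1830 × 0.007620 = 4.198 m³/day.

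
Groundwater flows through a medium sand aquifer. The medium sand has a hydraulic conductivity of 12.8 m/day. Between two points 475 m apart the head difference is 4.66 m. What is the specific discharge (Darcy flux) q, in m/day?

Hydraulic gradient i = Δh / L = 4.66 / 475 = 0.009811.
Specific discharge q = K · i = 12.80 × 0.009811 = 0.1256 m/day.

0.126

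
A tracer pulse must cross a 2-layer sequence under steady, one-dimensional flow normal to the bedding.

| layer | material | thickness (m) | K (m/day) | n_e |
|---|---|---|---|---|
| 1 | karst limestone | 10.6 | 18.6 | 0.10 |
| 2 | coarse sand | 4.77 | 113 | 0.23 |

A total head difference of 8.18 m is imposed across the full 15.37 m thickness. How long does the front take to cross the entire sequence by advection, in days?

0.161

With flow normal to the layers, continuity requires the same specific discharge q through every layer.
Σ(b_i/K_i) = 10.6/18.6 + 4.77/113 = 0.6121 d.
q = Δh / Σ(b_i/K_i) = 8.18 / 0.6121 = 13.36 m/day.
In each layer the seepage velocity is v_i = q/n_i, so the layer transit time is t_i = b_i·n_i / q:
  layer 1 (karst limestone): t_1 = 10.6 × 0.10 / 13.36 = 0.07932 d
  layer 2 (coarse sand): t_2 = 4.77 × 0.23 / 13.36 = 0.08210 d
Total t = Σ t_i = 0.1614 days.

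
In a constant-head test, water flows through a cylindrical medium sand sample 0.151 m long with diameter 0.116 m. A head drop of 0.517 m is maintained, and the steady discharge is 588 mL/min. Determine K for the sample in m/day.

Cross-sectional area A = π·(d/2)² = π × (0.116/2)² = 0.01057 m².
Convert discharge: 588 mL/min = 9.800e-06 m³/s.
Darcy's law rearranged: K = Q·L / (A·Δh) = 9.800e-06 × 0.151 / (0.01057 × 0.517) = 0.0002708 m/s = 23.40 m/day.

23.4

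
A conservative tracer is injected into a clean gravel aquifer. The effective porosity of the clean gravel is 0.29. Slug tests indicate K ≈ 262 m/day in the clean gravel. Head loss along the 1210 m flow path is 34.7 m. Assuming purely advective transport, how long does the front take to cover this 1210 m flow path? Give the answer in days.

46.7

Hydraulic gradient i = Δh / L = 34.7 / 1210 = 0.02868.
Darcy flux q = K · i = 262.0 × 0.02868 = 7.514 m/day.
Seepage velocity v = q / n_e = 7.514 / 0.29 = 25.91 m/day.
Travel time t = L / v = 1210 / 25.91 = 46.70 days.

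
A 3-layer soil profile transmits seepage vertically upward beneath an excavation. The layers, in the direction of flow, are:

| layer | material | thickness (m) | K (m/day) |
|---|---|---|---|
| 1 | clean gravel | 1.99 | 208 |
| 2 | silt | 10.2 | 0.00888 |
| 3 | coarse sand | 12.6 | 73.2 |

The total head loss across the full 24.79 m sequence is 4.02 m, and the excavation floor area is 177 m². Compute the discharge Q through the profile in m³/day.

Flow is perpendicular to layering, so the layers act in series and the equivalent K is the thickness-weighted harmonic mean.
Total thickness L = 1.99 + 10.2 + 12.6 = 24.79 m.
Σ(b_i/K_i) = 1.99/208 + 10.2/0.00888 + 12.6/73.2 = 1149 d.
K_eq = L / Σ(b_i/K_i) = 24.79 / 1149 = 0.02158 m/day.
Q = K_eq · A · (Δh/L) = 0.02158 × 177 × (4.02/24.79) = 0.6194 m³/day.

0.619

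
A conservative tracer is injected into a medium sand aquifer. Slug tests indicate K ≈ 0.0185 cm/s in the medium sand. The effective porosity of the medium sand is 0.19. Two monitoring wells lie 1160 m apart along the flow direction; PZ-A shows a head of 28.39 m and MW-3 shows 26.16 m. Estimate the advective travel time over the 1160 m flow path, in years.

19.6

Convert K: 0.0185 cm/s × 864 = 15.98 m/day.
Hydraulic gradient i = (28.39 − 26.16) / 1160 = 2.23 / 1160 = 0.001922.
Darcy flux q = K · i = 15.98 × 0.001922 = 0.03073 m/day.
Seepage velocity v = q / n_e = 0.03073 / 0.19 = 0.1617 m/day.
Travel time t = L / v = 1160 / 0.1617 = 7173 days = 19.64 years.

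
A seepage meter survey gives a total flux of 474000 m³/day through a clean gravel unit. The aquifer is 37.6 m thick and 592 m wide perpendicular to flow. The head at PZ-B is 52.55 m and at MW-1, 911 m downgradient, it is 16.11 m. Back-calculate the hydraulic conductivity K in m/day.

532

Cross-sectional area A = 592 × 37.6 = 22259 m².
Hydraulic gradient i = (52.55 − 16.11) / 911 = 36.44 / 911 = 0.04000.
From Q = K·A·i, K = Q / (A·i) = 474000 / (22259 × 0.04000) = 532.4 m/day.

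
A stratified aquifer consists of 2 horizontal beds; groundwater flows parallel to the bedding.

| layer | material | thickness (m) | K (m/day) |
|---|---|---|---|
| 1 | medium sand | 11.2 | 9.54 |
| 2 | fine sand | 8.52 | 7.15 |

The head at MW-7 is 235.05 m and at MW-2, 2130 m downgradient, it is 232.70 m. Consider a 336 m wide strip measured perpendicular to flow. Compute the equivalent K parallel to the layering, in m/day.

8.51

Flow is parallel to layering, so each bed carries its own Darcy discharge and the transmissivities add.
Σ(K_i·b_i) = 9.54×11.2 + 7.15×8.52 = 167.8 m²/day.
Total thickness b = 19.72 m, so K_eq = Σ(K_i·b_i)/b = 8.507 m/day.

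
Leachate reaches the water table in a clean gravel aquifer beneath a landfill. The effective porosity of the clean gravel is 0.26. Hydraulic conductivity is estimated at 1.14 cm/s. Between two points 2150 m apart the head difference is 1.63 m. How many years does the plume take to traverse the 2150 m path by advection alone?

2.05

Convert K: 1.14 cm/s × 864 = 985.0 m/day.
Hydraulic gradient i = Δh / L = 1.63 / 2150 = 0.0007581.
Darcy flux q = K · i = 985.0 × 0.0007581 = 0.7467 m/day.
Seepage velocity v = q / n_e = 0.7467 / 0.26 = 2.872 m/day.
Travel time t = L / v = 2150 / 2.872 = 748.6 days = 2.050 years.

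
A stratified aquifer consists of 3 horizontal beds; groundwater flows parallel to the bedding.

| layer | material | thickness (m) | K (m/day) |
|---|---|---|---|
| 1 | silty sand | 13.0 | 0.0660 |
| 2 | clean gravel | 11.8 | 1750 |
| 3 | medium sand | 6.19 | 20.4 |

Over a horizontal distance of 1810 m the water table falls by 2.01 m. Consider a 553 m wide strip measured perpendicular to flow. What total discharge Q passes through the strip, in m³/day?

12800

Flow is parallel to layering, so each bed carries its own Darcy discharge and the transmissivities add.
Σ(K_i·b_i) = 0.0660×13.0 + 1750×11.8 + 20.4×6.19 = 20777 m²/day.
Hydraulic gradient i = Δh / L = 2.01 / 1810 = 0.001110.
Q = Σ(K_i·b_i) · W · i = 20777 × 553 × 0.001110 = 12759 m³/day.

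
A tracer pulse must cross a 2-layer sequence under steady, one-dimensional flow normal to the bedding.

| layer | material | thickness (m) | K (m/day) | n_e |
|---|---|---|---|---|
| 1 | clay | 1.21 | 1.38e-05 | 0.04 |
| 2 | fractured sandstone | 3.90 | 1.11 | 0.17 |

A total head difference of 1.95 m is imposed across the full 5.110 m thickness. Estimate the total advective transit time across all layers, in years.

87.6

With flow normal to the layers, continuity requires the same specific discharge q through every layer.
Σ(b_i/K_i) = 1.21/1.38e-05 + 3.90/1.11 = 87685 d.
q = Δh / Σ(b_i/K_i) = 1.95 / 87685 = 2.224e-05 m/day.
In each layer the seepage velocity is v_i = q/n_i, so the layer transit time is t_i = b_i·n_i / q:
  layer 1 (clay): t_1 = 1.21 × 0.04 / 2.224e-05 = 2176 d
  layer 2 (fractured sandstone): t_2 = 3.90 × 0.17 / 2.224e-05 = 29813 d
Total t = Σ t_i = 31989 days = 87.58 years.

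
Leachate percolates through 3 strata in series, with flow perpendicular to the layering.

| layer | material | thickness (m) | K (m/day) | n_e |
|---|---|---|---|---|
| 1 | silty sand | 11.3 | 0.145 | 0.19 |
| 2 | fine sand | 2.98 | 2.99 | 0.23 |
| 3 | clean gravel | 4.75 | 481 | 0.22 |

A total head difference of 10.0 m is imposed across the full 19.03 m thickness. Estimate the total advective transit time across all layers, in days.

30.6

With flow normal to the layers, continuity requires the same specific discharge q through every layer.
Σ(b_i/K_i) = 11.3/0.145 + 2.98/2.99 + 4.75/481 = 78.94 d.
q = Δh / Σ(b_i/K_i) = 10.0 / 78.94 = 0.1267 m/day.
In each layer the seepage velocity is v_i = q/n_i, so the layer transit time is t_i = b_i·n_i / q:
  layer 1 (silty sand): t_1 = 11.3 × 0.19 / 0.1267 = 16.95 d
  layer 2 (fine sand): t_2 = 2.98 × 0.23 / 0.1267 = 5.410 d
  layer 3 (clean gravel): t_3 = 4.75 × 0.22 / 0.1267 = 8.249 d
Total t = Σ t_i = 30.61 days.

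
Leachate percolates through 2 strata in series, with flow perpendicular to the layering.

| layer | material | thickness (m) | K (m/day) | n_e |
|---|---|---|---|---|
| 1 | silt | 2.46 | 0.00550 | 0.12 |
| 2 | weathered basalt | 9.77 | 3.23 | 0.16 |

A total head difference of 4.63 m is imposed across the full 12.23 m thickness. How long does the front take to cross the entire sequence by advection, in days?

181

With flow normal to the layers, continuity requires the same specific discharge q through every layer.
Σ(b_i/K_i) = 2.46/0.00550 + 9.77/3.23 = 450.3 d.
q = Δh / Σ(b_i/K_i) = 4.63 / 450.3 = 0.01028 m/day.
In each layer the seepage velocity is v_i = q/n_i, so the layer transit time is t_i = b_i·n_i / q:
  layer 1 (silt): t_1 = 2.46 × 0.12 / 0.01028 = 28.71 d
  layer 2 (weathered basalt): t_2 = 9.77 × 0.16 / 0.01028 = 152.0 d
Total t = Σ t_i = 180.7 days.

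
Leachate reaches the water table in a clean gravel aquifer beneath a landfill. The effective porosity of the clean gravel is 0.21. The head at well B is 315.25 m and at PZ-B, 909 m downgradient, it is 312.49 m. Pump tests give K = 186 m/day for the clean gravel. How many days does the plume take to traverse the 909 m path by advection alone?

Hydraulic gradient i = (315.25 − 312.49) / 909 = 2.76 / 909 = 0.003036.
Darcy flux q = K · i = 186.0 × 0.003036 = 0.5648 m/day.
Seepage velocity v = q / n_e = 0.5648 / 0.21 = 2.689 m/day.
Travel time t = L / v = 909 / 2.689 = 338.0 days.

338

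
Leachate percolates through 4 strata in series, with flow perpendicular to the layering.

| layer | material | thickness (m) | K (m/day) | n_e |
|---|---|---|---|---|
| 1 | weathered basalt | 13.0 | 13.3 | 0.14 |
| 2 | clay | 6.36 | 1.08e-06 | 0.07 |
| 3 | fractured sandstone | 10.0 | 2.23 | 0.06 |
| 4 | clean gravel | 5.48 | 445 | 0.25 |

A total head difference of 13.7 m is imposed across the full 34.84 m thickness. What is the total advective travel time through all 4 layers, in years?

With flow normal to the layers, continuity requires the same specific discharge q through every layer.
Σ(b_i/K_i) = 13.0/13.3 + 6.36/1.08e-06 + 10.0/2.23 + 5.48/445 = 5.889e+06 d.
q = Δh / Σ(b_i/K_i) = 13.7 / 5.889e+06 = 2.326e-06 m/day.
In each layer the seepage velocity is v_i = q/n_i, so the layer transit time is t_i = b_i·n_i / q:
  layer 1 (weathered basalt): t_1 = 13.0 × 0.14 / 2.326e-06 = 7.823e+05 d
  layer 2 (clay): t_2 = 6.36 × 0.07 / 2.326e-06 = 1.914e+05 d
  layer 3 (fractured sandstone): t_3 = 10.0 × 0.06 / 2.326e-06 = 2.579e+05 d
  layer 4 (clean gravel): t_4 = 5.48 × 0.25 / 2.326e-06 = 5.889e+05 d
Total t = Σ t_i = 1.820e+06 days = 4984 years.

4980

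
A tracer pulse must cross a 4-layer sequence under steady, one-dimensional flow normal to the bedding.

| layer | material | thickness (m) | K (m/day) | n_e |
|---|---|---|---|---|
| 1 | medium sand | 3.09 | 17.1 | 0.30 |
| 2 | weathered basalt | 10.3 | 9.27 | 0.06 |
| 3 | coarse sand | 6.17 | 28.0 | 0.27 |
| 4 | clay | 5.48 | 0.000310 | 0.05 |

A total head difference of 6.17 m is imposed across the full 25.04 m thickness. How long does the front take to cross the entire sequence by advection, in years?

With flow normal to the layers, continuity requires the same specific discharge q through every layer.
Σ(b_i/K_i) = 3.09/17.1 + 10.3/9.27 + 6.17/28.0 + 5.48/0.000310 = 17679 d.
q = Δh / Σ(b_i/K_i) = 6.17 / 17679 = 0.0003490 m/day.
In each layer the seepage velocity is v_i = q/n_i, so the layer transit time is t_i = b_i·n_i / q:
  layer 1 (medium sand): t_1 = 3.09 × 0.30 / 0.0003490 = 2656 d
  layer 2 (weathered basalt): t_2 = 10.3 × 0.06 / 0.0003490 = 1771 d
  layer 3 (coarse sand): t_3 = 6.17 × 0.27 / 0.0003490 = 4773 d
  layer 4 (clay): t_4 = 5.48 × 0.05 / 0.0003490 = 785.1 d
Total t = Σ t_i = 9985 days = 27.34 years.

27.3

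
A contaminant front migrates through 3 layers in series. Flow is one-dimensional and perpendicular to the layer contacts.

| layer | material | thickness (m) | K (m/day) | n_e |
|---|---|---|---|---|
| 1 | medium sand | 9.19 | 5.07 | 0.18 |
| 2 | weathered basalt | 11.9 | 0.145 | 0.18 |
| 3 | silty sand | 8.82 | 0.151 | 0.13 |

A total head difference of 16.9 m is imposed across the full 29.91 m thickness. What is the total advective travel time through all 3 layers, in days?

With flow normal to the layers, continuity requires the same specific discharge q through every layer.
Σ(b_i/K_i) = 9.19/5.07 + 11.9/0.145 + 8.82/0.151 = 142.3 d.
q = Δh / Σ(b_i/K_i) = 16.9 / 142.3 = 0.1188 m/day.
In each layer the seepage velocity is v_i = q/n_i, so the layer transit time is t_i = b_i·n_i / q:
  layer 1 (medium sand): t_1 = 9.19 × 0.18 / 0.1188 = 13.93 d
  layer 2 (weathered basalt): t_2 = 11.9 × 0.18 / 0.1188 = 18.03 d
  layer 3 (silty sand): t_3 = 8.82 × 0.13 / 0.1188 = 9.654 d
Total t = Σ t_i = 41.62 days.

41.6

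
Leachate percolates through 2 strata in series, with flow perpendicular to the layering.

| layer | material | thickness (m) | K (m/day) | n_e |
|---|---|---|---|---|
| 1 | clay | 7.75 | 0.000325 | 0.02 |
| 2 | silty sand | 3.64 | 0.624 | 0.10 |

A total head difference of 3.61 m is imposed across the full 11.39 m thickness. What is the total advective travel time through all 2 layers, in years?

9.39

With flow normal to the layers, continuity requires the same specific discharge q through every layer.
Σ(b_i/K_i) = 7.75/0.000325 + 3.64/0.624 = 23852 d.
q = Δh / Σ(b_i/K_i) = 3.61 / 23852 = 0.0001514 m/day.
In each layer the seepage velocity is v_i = q/n_i, so the layer transit time is t_i = b_i·n_i / q:
  layer 1 (clay): t_1 = 7.75 × 0.02 / 0.0001514 = 1024 d
  layer 2 (silty sand): t_2 = 3.64 × 0.10 / 0.0001514 = 2405 d
Total t = Σ t_i = 3429 days = 9.388 years.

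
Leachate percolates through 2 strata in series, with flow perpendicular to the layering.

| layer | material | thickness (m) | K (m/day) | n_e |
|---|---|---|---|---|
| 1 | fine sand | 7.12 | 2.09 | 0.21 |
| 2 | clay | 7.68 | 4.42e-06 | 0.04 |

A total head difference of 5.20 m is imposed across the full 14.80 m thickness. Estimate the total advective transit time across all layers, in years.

With flow normal to the layers, continuity requires the same specific discharge q through every layer.
Σ(b_i/K_i) = 7.12/2.09 + 7.68/4.42e-06 = 1.738e+06 d.
q = Δh / Σ(b_i/K_i) = 5.20 / 1.738e+06 = 2.993e-06 m/day.
In each layer the seepage velocity is v_i = q/n_i, so the layer transit time is t_i = b_i·n_i / q:
  layer 1 (fine sand): t_1 = 7.12 × 0.21 / 2.993e-06 = 4.996e+05 d
  layer 2 (clay): t_2 = 7.68 × 0.04 / 2.993e-06 = 1.026e+05 d
Total t = Σ t_i = 6.023e+05 days = 1649 years.

1650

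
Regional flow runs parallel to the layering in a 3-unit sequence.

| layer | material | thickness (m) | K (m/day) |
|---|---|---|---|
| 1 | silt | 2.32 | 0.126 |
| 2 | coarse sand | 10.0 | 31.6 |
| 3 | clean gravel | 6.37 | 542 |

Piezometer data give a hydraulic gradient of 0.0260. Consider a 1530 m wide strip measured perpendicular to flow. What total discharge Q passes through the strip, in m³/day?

Flow is parallel to layering, so each bed carries its own Darcy discharge and the transmissivities add.
Σ(K_i·b_i) = 0.126×2.32 + 31.6×10.0 + 542×6.37 = 3769 m²/day.
Hydraulic gradient i = 0.0260.
Q = Σ(K_i·b_i) · W · i = 3769 × 1530 × 0.02600 = 1.499e+05 m³/day.

150000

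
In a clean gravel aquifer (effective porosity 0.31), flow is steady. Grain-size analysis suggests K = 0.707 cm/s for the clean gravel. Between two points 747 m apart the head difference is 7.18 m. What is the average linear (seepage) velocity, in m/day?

Convert K: 0.707 cm/s × 864 = 610.8 m/day.
Hydraulic gradient i = Δh / L = 7.18 / 747 = 0.009612.
Darcy flux q = K · i = 610.8 × 0.009612 = 5.871 m/day.
Seepage velocity v = q / n_e = 5.871 / 0.31 = 18.94 m/day.

18.9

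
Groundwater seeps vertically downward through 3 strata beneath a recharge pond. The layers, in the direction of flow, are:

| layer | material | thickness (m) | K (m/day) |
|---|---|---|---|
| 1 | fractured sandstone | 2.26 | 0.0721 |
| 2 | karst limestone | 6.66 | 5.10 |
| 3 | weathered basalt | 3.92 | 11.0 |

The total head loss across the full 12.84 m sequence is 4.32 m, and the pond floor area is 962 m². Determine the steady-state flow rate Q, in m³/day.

Flow is perpendicular to layering, so the layers act in series and the equivalent K is the thickness-weighted harmonic mean.
Total thickness L = 2.26 + 6.66 + 3.92 = 12.84 m.
Σ(b_i/K_i) = 2.26/0.0721 + 6.66/5.10 + 3.92/11.0 = 33.01 d.
K_eq = L / Σ(b_i/K_i) = 12.84 / 33.01 = 0.3890 m/day.
Q = K_eq · A · (Δh/L) = 0.3890 × 962 × (4.32/12.84) = 125.9 m³/day.

126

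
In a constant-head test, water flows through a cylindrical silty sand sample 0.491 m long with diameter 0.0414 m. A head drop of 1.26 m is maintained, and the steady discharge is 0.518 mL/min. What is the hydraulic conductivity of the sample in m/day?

0.216

Cross-sectional area A = π·(d/2)² = π × (0.0414/2)² = 0.001346 m².
Convert discharge: 0.518 mL/min = 8.633e-09 m³/s.
Darcy's law rearranged: K = Q·L / (A·Δh) = 8.633e-09 × 0.491 / (0.001346 × 1.26) = 2.499e-06 m/s = 0.2159 m/day.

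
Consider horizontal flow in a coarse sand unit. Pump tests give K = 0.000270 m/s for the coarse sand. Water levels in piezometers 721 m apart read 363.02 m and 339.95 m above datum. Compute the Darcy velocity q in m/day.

0.746

Convert K: 0.000270 m/s × 86400 = 23.33 m/day.
Hydraulic gradient i = (363.02 − 339.95) / 721 = 23.07 / 721 = 0.03200.
Specific discharge q = K · i = 23.33 × 0.03200 = 0.7464 m/day.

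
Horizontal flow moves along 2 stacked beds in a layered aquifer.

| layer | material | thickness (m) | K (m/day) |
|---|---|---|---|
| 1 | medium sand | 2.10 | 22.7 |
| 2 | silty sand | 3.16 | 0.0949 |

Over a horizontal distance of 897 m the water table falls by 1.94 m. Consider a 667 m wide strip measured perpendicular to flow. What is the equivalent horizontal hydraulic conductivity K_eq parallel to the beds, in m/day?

9.12

Flow is parallel to layering, so each bed carries its own Darcy discharge and the transmissivities add.
Σ(K_i·b_i) = 22.7×2.10 + 0.0949×3.16 = 47.97 m²/day.
Total thickness b = 5.260 m, so K_eq = Σ(K_i·b_i)/b = 9.120 m/day.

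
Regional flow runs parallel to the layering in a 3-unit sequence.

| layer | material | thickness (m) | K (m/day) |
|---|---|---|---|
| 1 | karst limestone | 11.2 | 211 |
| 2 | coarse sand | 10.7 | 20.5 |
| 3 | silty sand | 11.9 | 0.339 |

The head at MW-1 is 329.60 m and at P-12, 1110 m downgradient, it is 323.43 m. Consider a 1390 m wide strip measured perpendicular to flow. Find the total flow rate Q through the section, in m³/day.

20000

Flow is parallel to layering, so each bed carries its own Darcy discharge and the transmissivities add.
Σ(K_i·b_i) = 211×11.2 + 20.5×10.7 + 0.339×11.9 = 2587 m²/day.
Hydraulic gradient i = (329.60 − 323.43) / 1110 = 6.17 / 1110 = 0.005559.
Q = Σ(K_i·b_i) · W · i = 2587 × 1390 × 0.005559 = 19985 m³/day.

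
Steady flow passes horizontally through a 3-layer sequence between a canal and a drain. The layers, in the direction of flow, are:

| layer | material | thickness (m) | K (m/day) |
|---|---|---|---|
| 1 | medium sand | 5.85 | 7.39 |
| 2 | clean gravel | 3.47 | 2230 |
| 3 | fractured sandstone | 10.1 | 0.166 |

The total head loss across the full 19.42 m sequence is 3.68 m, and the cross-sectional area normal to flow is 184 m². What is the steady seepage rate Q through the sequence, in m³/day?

11.0

Flow is perpendicular to layering, so the layers act in series and the equivalent K is the thickness-weighted harmonic mean.
Total thickness L = 5.85 + 3.47 + 10.1 = 19.42 m.
Σ(b_i/K_i) = 5.85/7.39 + 3.47/2230 + 10.1/0.166 = 61.64 d.
K_eq = L / Σ(b_i/K_i) = 19.42 / 61.64 = 0.3151 m/day.
Q = K_eq · A · (Δh/L) = 0.3151 × 184 × (3.68/19.42) = 10.99 m³/day.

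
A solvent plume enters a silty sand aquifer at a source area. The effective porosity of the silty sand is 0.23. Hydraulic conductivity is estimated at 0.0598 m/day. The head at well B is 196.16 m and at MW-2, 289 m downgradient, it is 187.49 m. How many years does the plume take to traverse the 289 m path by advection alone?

101

Hydraulic gradient i = (196.16 − 187.49) / 289 = 8.67 / 289 = 0.03000.
Darcy flux q = K · i = 0.05980 × 0.03000 = 0.001794 m/day.
Seepage velocity v = q / n_e = 0.001794 / 0.23 = 0.007800 m/day.
Travel time t = L / v = 289 / 0.007800 = 37051 days = 101.4 years.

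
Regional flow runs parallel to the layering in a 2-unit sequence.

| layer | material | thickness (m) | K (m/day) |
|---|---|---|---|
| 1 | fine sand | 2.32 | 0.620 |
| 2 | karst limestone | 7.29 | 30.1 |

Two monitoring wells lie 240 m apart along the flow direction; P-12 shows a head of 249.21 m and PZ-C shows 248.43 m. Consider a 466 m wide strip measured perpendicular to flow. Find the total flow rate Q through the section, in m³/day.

Flow is parallel to layering, so each bed carries its own Darcy discharge and the transmissivities add.
Σ(K_i·b_i) = 0.620×2.32 + 30.1×7.29 = 220.9 m²/day.
Hydraulic gradient i = (249.21 − 248.43) / 240 = 0.78 / 240 = 0.003250.
Q = Σ(K_i·b_i) · W · i = 220.9 × 466 × 0.003250 = 334.5 m³/day.

335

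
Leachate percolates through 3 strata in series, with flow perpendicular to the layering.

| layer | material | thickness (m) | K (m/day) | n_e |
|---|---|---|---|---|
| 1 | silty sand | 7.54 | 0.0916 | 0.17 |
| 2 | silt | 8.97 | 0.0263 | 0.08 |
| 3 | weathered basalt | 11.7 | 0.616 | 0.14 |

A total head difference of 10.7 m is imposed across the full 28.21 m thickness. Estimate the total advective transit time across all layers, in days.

With flow normal to the layers, continuity requires the same specific discharge q through every layer.
Σ(b_i/K_i) = 7.54/0.0916 + 8.97/0.0263 + 11.7/0.616 = 442.4 d.
q = Δh / Σ(b_i/K_i) = 10.7 / 442.4 = 0.02419 m/day.
In each layer the seepage velocity is v_i = q/n_i, so the layer transit time is t_i = b_i·n_i / q:
  layer 1 (silty sand): t_1 = 7.54 × 0.17 / 0.02419 = 52.99 d
  layer 2 (silt): t_2 = 8.97 × 0.08 / 0.02419 = 29.67 d
  layer 3 (weathered basalt): t_3 = 11.7 × 0.14 / 0.02419 = 67.72 d
Total t = Σ t_i = 150.4 days.

150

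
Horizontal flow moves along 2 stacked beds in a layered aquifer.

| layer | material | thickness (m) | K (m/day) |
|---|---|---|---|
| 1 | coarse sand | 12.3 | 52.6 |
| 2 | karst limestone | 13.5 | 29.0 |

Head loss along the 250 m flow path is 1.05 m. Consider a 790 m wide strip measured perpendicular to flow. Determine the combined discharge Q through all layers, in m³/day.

Flow is parallel to layering, so each bed carries its own Darcy discharge and the transmissivities add.
Σ(K_i·b_i) = 52.6×12.3 + 29.0×13.5 = 1038 m²/day.
Hydraulic gradient i = Δh / L = 1.05 / 250 = 0.004200.
Q = Σ(K_i·b_i) · W · i = 1038 × 790 × 0.004200 = 3446 m³/day.

3450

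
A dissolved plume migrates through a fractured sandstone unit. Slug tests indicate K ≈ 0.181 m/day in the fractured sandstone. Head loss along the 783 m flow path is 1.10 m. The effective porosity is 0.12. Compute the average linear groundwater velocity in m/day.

Hydraulic gradient i = Δh / L = 1.10 / 783 = 0.001405.
Darcy flux q = K · i = 0.1810 × 0.001405 = 0.0002543 m/day.
Seepage velocity v = q / n_e = 0.0002543 / 0.12 = 0.002119 m/day.

0.00212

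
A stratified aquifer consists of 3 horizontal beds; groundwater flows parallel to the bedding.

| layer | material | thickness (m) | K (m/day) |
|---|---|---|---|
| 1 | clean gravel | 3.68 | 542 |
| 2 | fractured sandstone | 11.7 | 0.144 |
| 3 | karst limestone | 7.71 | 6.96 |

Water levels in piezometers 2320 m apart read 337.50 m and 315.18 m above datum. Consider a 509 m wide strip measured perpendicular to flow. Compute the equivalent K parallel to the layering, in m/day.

Flow is parallel to layering, so each bed carries its own Darcy discharge and the transmissivities add.
Σ(K_i·b_i) = 542×3.68 + 0.144×11.7 + 6.96×7.71 = 2050 m²/day.
Total thickness b = 23.09 m, so K_eq = Σ(K_i·b_i)/b = 88.78 m/day.

88.8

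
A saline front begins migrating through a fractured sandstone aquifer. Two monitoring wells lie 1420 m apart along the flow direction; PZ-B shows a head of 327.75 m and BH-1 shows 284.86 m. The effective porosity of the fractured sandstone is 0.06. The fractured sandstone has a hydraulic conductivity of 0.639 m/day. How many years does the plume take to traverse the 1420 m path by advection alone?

12.1

Hydraulic gradient i = (327.75 − 284.86) / 1420 = 42.89 / 1420 = 0.03020.
Darcy flux q = K · i = 0.6390 × 0.03020 = 0.01930 m/day.
Seepage velocity v = q / n_e = 0.01930 / 0.06 = 0.3217 m/day.
Travel time t = L / v = 1420 / 0.3217 = 4414 days = 12.09 years.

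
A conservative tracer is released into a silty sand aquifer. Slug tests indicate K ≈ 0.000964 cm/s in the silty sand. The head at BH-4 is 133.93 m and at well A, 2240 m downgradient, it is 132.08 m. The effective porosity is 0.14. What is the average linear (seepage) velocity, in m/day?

0.00491

Convert K: 0.000964 cm/s × 864 = 0.8329 m/day.
Hydraulic gradient i = (133.93 − 132.08) / 2240 = 1.85 / 2240 = 0.0008259.
Darcy flux q = K · i = 0.8329 × 0.0008259 = 0.0006879 m/day.
Seepage velocity v = q / n_e = 0.0006879 / 0.14 = 0.004913 m/day.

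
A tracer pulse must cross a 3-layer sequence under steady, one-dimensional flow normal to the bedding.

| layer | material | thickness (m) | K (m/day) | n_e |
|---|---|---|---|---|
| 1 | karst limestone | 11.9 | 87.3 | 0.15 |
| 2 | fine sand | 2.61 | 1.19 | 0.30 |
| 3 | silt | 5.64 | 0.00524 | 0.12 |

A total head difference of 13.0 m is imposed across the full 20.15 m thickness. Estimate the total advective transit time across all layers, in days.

269

With flow normal to the layers, continuity requires the same specific discharge q through every layer.
Σ(b_i/K_i) = 11.9/87.3 + 2.61/1.19 + 5.64/0.00524 = 1079 d.
q = Δh / Σ(b_i/K_i) = 13.0 / 1079 = 0.01205 m/day.
In each layer the seepage velocity is v_i = q/n_i, so the layer transit time is t_i = b_i·n_i / q:
  layer 1 (karst limestone): t_1 = 11.9 × 0.15 / 0.01205 = 148.1 d
  layer 2 (fine sand): t_2 = 2.61 × 0.30 / 0.01205 = 64.97 d
  layer 3 (silt): t_3 = 5.64 × 0.12 / 0.01205 = 56.16 d
Total t = Σ t_i = 269.2 days.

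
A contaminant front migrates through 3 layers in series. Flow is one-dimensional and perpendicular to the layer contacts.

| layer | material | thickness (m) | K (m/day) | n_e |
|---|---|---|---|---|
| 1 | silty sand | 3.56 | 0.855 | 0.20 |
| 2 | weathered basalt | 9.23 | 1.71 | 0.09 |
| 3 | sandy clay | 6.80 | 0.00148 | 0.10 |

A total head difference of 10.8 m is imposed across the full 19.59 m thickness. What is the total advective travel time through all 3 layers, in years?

With flow normal to the layers, continuity requires the same specific discharge q through every layer.
Σ(b_i/K_i) = 3.56/0.855 + 9.23/1.71 + 6.80/0.00148 = 4604 d.
q = Δh / Σ(b_i/K_i) = 10.8 / 4604 = 0.002346 m/day.
In each layer the seepage velocity is v_i = q/n_i, so the layer transit time is t_i = b_i·n_i / q:
  layer 1 (silty sand): t_1 = 3.56 × 0.20 / 0.002346 = 303.5 d
  layer 2 (weathered basalt): t_2 = 9.23 × 0.09 / 0.002346 = 354.1 d
  layer 3 (sandy clay): t_3 = 6.80 × 0.10 / 0.002346 = 289.9 d
Total t = Σ t_i = 947.6 days = 2.594 years.

2.59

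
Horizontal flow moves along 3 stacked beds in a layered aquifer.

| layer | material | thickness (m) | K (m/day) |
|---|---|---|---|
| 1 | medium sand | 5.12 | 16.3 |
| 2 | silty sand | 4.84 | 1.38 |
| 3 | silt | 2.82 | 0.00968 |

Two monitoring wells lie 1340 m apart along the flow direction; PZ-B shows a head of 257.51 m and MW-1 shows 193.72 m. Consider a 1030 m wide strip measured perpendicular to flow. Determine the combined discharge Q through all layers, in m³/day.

4420

Flow is parallel to layering, so each bed carries its own Darcy discharge and the transmissivities add.
Σ(K_i·b_i) = 16.3×5.12 + 1.38×4.84 + 0.00968×2.82 = 90.16 m²/day.
Hydraulic gradient i = (257.51 − 193.72) / 1340 = 63.79 / 1340 = 0.04760.
Q = Σ(K_i·b_i) · W · i = 90.16 × 1030 × 0.04760 = 4421 m³/day.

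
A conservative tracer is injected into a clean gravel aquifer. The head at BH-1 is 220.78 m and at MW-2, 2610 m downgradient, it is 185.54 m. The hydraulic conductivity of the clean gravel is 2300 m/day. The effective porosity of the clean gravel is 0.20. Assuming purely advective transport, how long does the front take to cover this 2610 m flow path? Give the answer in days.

Hydraulic gradient i = (220.78 − 185.54) / 2610 = 35.24 / 2610 = 0.01350.
Darcy flux q = K · i = 2300 × 0.01350 = 31.05 m/day.
Seepage velocity v = q / n_e = 31.05 / 0.20 = 155.3 m/day.
Travel time t = L / v = 2610 / 155.3 = 16.81 days.

16.8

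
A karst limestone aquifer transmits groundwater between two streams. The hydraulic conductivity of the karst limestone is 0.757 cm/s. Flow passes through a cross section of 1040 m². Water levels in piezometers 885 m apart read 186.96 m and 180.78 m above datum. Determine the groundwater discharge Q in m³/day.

Convert K: 0.757 cm/s × 864 = 654.0 m/day.
Hydraulic gradient i = (186.96 − 180.78) / 885 = 6.18 / 885 = 0.006983.
Darcy's law: Q = K · A · i = 654.0 × 1040 × 0.006983 = 4750 m³/day.

4750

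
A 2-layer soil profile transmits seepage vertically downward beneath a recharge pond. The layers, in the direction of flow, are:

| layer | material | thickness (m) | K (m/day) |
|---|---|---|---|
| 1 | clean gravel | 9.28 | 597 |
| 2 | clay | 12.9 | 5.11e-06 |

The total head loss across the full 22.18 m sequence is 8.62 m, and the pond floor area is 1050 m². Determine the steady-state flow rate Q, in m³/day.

0.00359

Flow is perpendicular to layering, so the layers act in series and the equivalent K is the thickness-weighted harmonic mean.
Total thickness L = 9.28 + 12.9 = 22.18 m.
Σ(b_i/K_i) = 9.28/597 + 12.9/5.11e-06 = 2.524e+06 d.
K_eq = L / Σ(b_i/K_i) = 22.18 / 2.524e+06 = 8.786e-06 m/day.
Q = K_eq · A · (Δh/L) = 8.786e-06 × 1050 × (8.62/22.18) = 0.003585 m³/day.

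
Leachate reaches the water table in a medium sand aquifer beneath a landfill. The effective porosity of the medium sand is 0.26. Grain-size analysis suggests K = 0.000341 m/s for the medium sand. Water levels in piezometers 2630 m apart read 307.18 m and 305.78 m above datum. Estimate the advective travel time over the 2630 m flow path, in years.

119

Convert K: 0.000341 m/s × 86400 = 29.46 m/day.
Hydraulic gradient i = (307.18 − 305.78) / 2630 = 1.4 / 2630 = 0.0005323.
Darcy flux q = K · i = 29.46 × 0.0005323 = 0.01568 m/day.
Seepage velocity v = q / n_e = 0.01568 / 0.26 = 0.06032 m/day.
Travel time t = L / v = 2630 / 0.06032 = 43600 days = 119.4 years.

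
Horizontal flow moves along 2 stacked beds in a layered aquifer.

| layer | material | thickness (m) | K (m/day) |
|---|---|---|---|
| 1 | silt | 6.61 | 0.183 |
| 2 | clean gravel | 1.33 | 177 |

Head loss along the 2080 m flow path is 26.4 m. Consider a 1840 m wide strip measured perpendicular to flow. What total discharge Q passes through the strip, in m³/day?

5530

Flow is parallel to layering, so each bed carries its own Darcy discharge and the transmissivities add.
Σ(K_i·b_i) = 0.183×6.61 + 177×1.33 = 236.6 m²/day.
Hydraulic gradient i = Δh / L = 26.4 / 2080 = 0.01269.
Q = Σ(K_i·b_i) · W · i = 236.6 × 1840 × 0.01269 = 5526 m³/day.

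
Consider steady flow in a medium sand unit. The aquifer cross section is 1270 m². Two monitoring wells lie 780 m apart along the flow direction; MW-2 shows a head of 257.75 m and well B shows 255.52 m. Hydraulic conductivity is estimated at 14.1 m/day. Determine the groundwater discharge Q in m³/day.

51.2

Hydraulic gradient i = (257.75 − 255.52) / 780 = 2.23 / 780 = 0.002859.
Darcy's law: Q = K · A · i = 14.10 × 1270 × 0.002859 = 51.20 m³/day.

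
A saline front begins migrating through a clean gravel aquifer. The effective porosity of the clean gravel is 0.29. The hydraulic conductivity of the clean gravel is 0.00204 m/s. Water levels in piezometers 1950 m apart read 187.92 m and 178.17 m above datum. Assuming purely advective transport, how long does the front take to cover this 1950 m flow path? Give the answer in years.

1.76

Convert K: 0.00204 m/s × 86400 = 176.3 m/day.
Hydraulic gradient i = (187.92 − 178.17) / 1950 = 9.75 / 1950 = 0.005000.
Darcy flux q = K · i = 176.3 × 0.005000 = 0.8813 m/day.
Seepage velocity v = q / n_e = 0.8813 / 0.29 = 3.039 m/day.
Travel time t = L / v = 1950 / 3.039 = 641.7 days = 1.757 years.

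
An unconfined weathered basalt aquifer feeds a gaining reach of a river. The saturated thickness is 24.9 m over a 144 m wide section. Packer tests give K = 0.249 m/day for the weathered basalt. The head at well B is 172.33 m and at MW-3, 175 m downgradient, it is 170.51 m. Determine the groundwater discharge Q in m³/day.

9.29

Cross-sectional area A = 144 × 24.9 = 3586 m².
Hydraulic gradient i = (172.33 − 170.51) / 175 = 1.82 / 175 = 0.01040.
Darcy's law: Q = K · A · i = 0.2490 × 3586 × 0.01040 = 9.285 m³/day.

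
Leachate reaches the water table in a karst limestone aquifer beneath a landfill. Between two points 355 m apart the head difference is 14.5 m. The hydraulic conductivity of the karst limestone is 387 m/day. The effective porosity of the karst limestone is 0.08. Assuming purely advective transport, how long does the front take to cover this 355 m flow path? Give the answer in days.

Hydraulic gradient i = Δh / L = 14.5 / 355 = 0.04085.
Darcy flux q = K · i = 387.0 × 0.04085 = 15.81 m/day.
Seepage velocity v = q / n_e = 15.81 / 0.08 = 197.6 m/day.
Travel time t = L / v = 355 / 197.6 = 1.797 days.

1.80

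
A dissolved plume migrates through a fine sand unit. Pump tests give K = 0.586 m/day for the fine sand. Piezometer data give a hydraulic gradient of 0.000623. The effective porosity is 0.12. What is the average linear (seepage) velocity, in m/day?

0.00304

Hydraulic gradient i = 0.000623.
Darcy flux q = K · i = 0.5860 × 0.0006230 = 0.0003651 m/day.
Seepage velocity v = q / n_e = 0.0003651 / 0.12 = 0.003042 m/day.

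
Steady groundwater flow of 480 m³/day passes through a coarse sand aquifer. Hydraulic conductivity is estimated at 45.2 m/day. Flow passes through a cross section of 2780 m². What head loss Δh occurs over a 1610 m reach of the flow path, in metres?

From Q = K·A·i, i = Q / (K·A) = 480 / (45.20 × 2780) = 0.003820.
Head loss Δh = i · L = 0.003820 × 1610 = 6.150 m.

6.15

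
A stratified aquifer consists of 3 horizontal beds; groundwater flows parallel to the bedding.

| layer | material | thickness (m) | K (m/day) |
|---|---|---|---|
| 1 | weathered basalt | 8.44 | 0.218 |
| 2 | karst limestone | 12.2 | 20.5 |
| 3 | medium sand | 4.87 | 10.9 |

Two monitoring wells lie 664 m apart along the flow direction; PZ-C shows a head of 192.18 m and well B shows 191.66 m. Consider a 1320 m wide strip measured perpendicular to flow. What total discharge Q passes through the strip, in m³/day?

315

Flow is parallel to layering, so each bed carries its own Darcy discharge and the transmissivities add.
Σ(K_i·b_i) = 0.218×8.44 + 20.5×12.2 + 10.9×4.87 = 305.0 m²/day.
Hydraulic gradient i = (192.18 − 191.66) / 664 = 0.52 / 664 = 0.0007831.
Q = Σ(K_i·b_i) · W · i = 305.0 × 1320 × 0.0007831 = 315.3 m³/day.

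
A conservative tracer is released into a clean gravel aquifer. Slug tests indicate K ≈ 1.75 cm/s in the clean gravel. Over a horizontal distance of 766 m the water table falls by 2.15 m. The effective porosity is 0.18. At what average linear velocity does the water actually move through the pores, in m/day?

23.6

Convert K: 1.75 cm/s × 864 = 1512 m/day.
Hydraulic gradient i = Δh / L = 2.15 / 766 = 0.002807.
Darcy flux q = K · i = 1512 × 0.002807 = 4.244 m/day.
Seepage velocity v = q / n_e = 4.244 / 0.18 = 23.58 m/day.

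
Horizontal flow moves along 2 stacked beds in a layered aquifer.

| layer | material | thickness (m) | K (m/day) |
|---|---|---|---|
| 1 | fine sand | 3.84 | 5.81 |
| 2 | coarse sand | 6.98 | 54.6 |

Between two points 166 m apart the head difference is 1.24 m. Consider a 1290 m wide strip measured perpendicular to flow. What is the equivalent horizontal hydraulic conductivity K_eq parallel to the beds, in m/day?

37.3

Flow is parallel to layering, so each bed carries its own Darcy discharge and the transmissivities add.
Σ(K_i·b_i) = 5.81×3.84 + 54.6×6.98 = 403.4 m²/day.
Total thickness b = 10.82 m, so K_eq = Σ(K_i·b_i)/b = 37.28 m/day.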